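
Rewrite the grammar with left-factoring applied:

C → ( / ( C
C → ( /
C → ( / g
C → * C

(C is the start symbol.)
Left-factoring transforms A → αβ₁ | αβ₂ into A → αA' and A' → β₁ | β₂
(α is the longest common prefix among the alternatives). Repeat until
no nonterminal has two alternatives with a common prefix.

Round 1: C has alternatives sharing prefix '( /'. Introduce C': C → ( / C'
  Add: C' → ( C
  Add: C' → ε
  Add: C' → g

No remaining common prefixes — done.

Resulting grammar:
C → ( / C'
C' → ( C
C' → ε
C' → g
C → * C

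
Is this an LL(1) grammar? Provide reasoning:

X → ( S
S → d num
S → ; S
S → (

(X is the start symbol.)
Yes, the grammar is LL(1).

For S:
  PREDICT(S → d num) = { 'd' }
  PREDICT(S → ';' S) = { ';' }
  PREDICT(S → '(') = { '(' }
X has a single production, so nothing to check there.

All predict sets are disjoint. The grammar IS LL(1).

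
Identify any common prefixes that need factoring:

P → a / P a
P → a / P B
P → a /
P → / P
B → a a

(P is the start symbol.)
Left-factoring is needed when two productions for the same non-terminal
share a common prefix on the right-hand side.

Productions for P:
  P → a / P a
  P → a / P B
  P → a /
  P → / P

Found common prefix 'a /' in productions for P

Answer: Yes, P has productions with common prefix 'a /'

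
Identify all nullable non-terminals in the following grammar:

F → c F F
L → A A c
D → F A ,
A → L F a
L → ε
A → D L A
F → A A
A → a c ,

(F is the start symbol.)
ε-productions: L → ε
So L is immediately nullable.
No further non-terminal can be added: every production for the remaining non-terminals contains a terminal or a non-nullable non-terminal.
Nullable = { 'L' }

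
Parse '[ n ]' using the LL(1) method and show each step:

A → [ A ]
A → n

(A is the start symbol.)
LL(1) parsing maintains a stack (initially the start symbol over $) and the input. At each step: if the stack top is a terminal, match it against the current input token; if it is a non-terminal N, replace it with the RHS of M[N, lookahead] (the unique production whose predict set contains the lookahead).

Stack is shown with the top on the left.

Stack    Input    Action
------------------------
A $      [ n ] $  output A → [ A ]
[ A ] $  [ n ] $  match '['
A ] $    n ] $    output A → n
n ] $    n ] $    match 'n'
] $      ] $      match ']'
$        $        accept

The string is accepted.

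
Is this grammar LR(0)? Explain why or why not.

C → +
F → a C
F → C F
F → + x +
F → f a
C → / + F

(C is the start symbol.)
Augment with C' → C and build the canonical LR(0) collection (I0 = CLOSURE({[C' → . C]}), then GOTO on every symbol after a dot until no new states appear). It has 15 states:
  I0: { [C → . +], [C → . / + F], [C' → . C] }  — shift
  I1: { [C → + .] }  — reduce
  I2: { [C → / . + F] }  — shift
  I3: { [C' → C .] }  — accept
  I4: { [C → . +], [C → . / + F], [C → / + . F], [F → . + x +], [F → . C F], [F → . a C], [F → . f a] }  — shift
  I5: { [C → + .], [F → + . x +] }  — shift, reduce
  I6: { [C → . +], [C → . / + F], [F → . + x +], [F → . C F], [F → . a C], [F → . f a], [F → C . F] }  — shift
  I7: { [C → / + F .] }  — reduce
  I8: { [C → . +], [C → . / + F], [F → a . C] }  — shift
  I9: { [F → f . a] }  — shift
  I10: { [F → f a .] }  — reduce
  I11: { [F → a C .] }  — reduce
  I12: { [F → C F .] }  — reduce
  I13: { [F → + x . +] }  — shift
  I14: { [F → + x + .] }  — reduce

Conflict in state I5:
  Shift-reduce conflict between [C → + .] and [F → + . x +]
So the grammar is NOT LR(0).

Answer: No. Shift-reduce conflict between [C → + .] and [F → + . x +]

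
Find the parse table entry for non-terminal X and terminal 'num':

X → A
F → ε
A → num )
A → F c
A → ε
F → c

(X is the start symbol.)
X → A

To find M[X, 'num'], we find productions for X where 'num' is in the predict set (PREDICT(N → α) = (FIRST(α) \ {ε}) ∪ (FOLLOW(N) if α ⇒* ε)).

Relevant sets:
  FIRST(A) = { 'c', 'num', ε }
  FOLLOW(X) = { $ }

X → A: PREDICT = { $, 'c', 'num' }
  'num' is in predict set, so this production goes in M[X, 'num']

M[X, 'num'] = X → A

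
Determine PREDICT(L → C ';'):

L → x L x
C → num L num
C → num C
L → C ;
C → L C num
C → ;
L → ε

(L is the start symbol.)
{ ';', 'num', 'x' }

PREDICT(L → C ';') = (FIRST(RHS) \ {ε}) ∪ (FOLLOW(L) if ε ∈ FIRST(RHS), i.e. RHS ⇒* ε)
FIRST(C) = { ';', 'num', 'x' }
FIRST(C ';') = { ';', 'num', 'x' }
ε ∉ FIRST(C ';'), so FOLLOW(L) is not added.
PREDICT(L → C ';') = { ';', 'num', 'x' }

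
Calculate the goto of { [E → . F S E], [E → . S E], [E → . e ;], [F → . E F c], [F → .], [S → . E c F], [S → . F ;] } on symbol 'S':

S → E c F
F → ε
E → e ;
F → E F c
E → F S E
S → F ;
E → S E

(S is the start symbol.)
{ [E → . F S E], [E → . S E], [E → . e ;], [E → S . E], [F → . E F c], [F → .], [S → . E c F], [S → . F ;] }

GOTO(I, 'S') = CLOSURE({ [A → αX.β] : [A → α.Xβ] ∈ I, X = 'S' })

Items with dot before 'S', with the dot advanced:
  [E → . S E] → [E → S . E]
Closure of the advanced items:
  [E → S . E] has the dot before E: add [E → . e ;], [E → . F S E], [E → . S E]
  [E → . F S E] has the dot before F: add [F → .], [F → . E F c]
  [E → . S E] has the dot before S: add [S → . E c F], [S → . F ;]

GOTO = { [E → . F S E], [E → . S E], [E → . e ;], [E → S . E], [F → . E F c], [F → .], [S → . E c F], [S → . F ;] }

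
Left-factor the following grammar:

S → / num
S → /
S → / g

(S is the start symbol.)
S → / S'
S' → num
S' → ε
S' → g

Left-factoring transforms A → αβ₁ | αβ₂ into A → αA' and A' → β₁ | β₂
(α is the longest common prefix among the alternatives). Repeat until
no nonterminal has two alternatives with a common prefix.

Round 1: S has alternatives sharing prefix '/'. Introduce S': S → / S'
  Add: S' → num
  Add: S' → ε
  Add: S' → g

No remaining common prefixes — done.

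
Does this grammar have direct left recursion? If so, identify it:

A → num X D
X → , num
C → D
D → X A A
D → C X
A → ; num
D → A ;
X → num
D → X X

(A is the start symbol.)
No direct left recursion

Direct left recursion occurs when N → N α for some non-terminal N (the right-hand side begins with the left-hand side itself).

A → num X D: starts with num
X → , num: starts with ','
C → D: starts with D
D → X A A: starts with X
D → C X: starts with C
A → ; num: starts with ';'
D → A ;: starts with A
X → num: starts with num
D → X X: starts with X

No direct left recursion found.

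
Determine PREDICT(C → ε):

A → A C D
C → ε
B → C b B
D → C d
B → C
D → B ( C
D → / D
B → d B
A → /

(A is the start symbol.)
PREDICT(C → ε) = (FIRST(RHS) \ {ε}) ∪ (FOLLOW(C) if ε ∈ FIRST(RHS), i.e. RHS ⇒* ε)
The right-hand side is ε (FIRST(ε) = { ε }), so the predict set is FOLLOW(C) = { $, '(', '/', 'b', 'd' }
PREDICT(C → ε) = { $, '(', '/', 'b', 'd' }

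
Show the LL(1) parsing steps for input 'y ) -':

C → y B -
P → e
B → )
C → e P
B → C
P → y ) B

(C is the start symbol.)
LL(1) parsing maintains a stack (initially the start symbol over $) and the input. At each step: if the stack top is a terminal, match it against the current input token; if it is a non-terminal N, replace it with the RHS of M[N, lookahead] (the unique production whose predict set contains the lookahead).

Stack is shown with the top on the left.

Stack    Input    Action
------------------------
C $      y ) - $  output C → y B -
y B - $  y ) - $  match 'y'
B - $    ) - $    output B → )
) - $    ) - $    match ')'
- $      - $      match '-'
$        $        accept

The string is accepted.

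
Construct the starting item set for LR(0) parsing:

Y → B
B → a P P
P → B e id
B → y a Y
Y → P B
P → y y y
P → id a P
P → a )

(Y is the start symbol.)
{ [B → . a P P], [B → . y a Y], [P → . B e id], [P → . a )], [P → . id a P], [P → . y y y], [Y → . B], [Y → . P B], [Y' → . Y] }

First, augment the grammar with Y' → Y
I₀ = CLOSURE({ [Y' → . Y] }):
  [Y' → . Y] has the dot before Y: add [Y → . B], [Y → . P B]
  [Y → . B] has the dot before B: add [B → . a P P], [B → . y a Y]
  [Y → . P B] has the dot before P: add [P → . B e id], [P → . y y y], [P → . id a P], [P → . a )]
No further items can be added.

I₀ = { [B → . a P P], [B → . y a Y], [P → . B e id], [P → . a )], [P → . id a P], [P → . y y y], [Y → . B], [Y → . P B], [Y' → . Y] }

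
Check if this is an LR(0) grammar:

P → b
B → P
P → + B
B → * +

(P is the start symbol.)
Yes, the grammar is LR(0)

Augment with P' → P and build the canonical LR(0) collection (I0 = CLOSURE({[P' → . P]}), then GOTO on every symbol after a dot until no new states appear). It has 8 states:
  I0: { [P → . + B], [P → . b], [P' → . P] }  — shift
  I1: { [B → . * +], [B → . P], [P → + . B], [P → . + B], [P → . b] }  — shift
  I2: { [P' → P .] }  — accept
  I3: { [P → b .] }  — reduce
  I4: { [B → * . +] }  — shift
  I5: { [P → + B .] }  — reduce
  I6: { [B → P .] }  — reduce
  I7: { [B → * + .] }  — reduce

Every state is either a pure shift/goto state or contains exactly one complete item and nothing to shift — no conflicts. The grammar is LR(0).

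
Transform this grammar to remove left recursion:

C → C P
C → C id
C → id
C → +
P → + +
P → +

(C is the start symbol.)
C is directly left-recursive. The standard transformation for
  A → A α₁ | ... | A α_m | β₁ | ... | β_n
is
  A  → β₁ A' | ... | β_n A'
  A' → α₁ A' | ... | α_m A' | ε

C → id becomes C → id C'
C → + becomes C → + C'
C → C P becomes C' → P C'
C → C id becomes C' → id C'
Add C' → ε

Productions for other non-terminals are unchanged:
  P → + +
  P → +

Resulting grammar:
C → id C'
C → + C'
C' → P C'
C' → id C'
C' → ε
P → + +
P → +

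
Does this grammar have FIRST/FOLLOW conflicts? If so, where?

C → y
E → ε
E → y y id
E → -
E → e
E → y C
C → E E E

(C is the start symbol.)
Yes. C → y with FOLLOW(C) on { 'y' }; E → y y id with FOLLOW(E) on { 'y' }; E → '-' with FOLLOW(E) on { '-' }; E → e with FOLLOW(E) on { 'e' }; E → y C with FOLLOW(E) on { 'y' }

Nullable non-terminals: C, E.
FIRST sets used below: FIRST(E) = { '-', 'e', 'y', ε }

C: nullable alternative(s) C → E E E; FOLLOW(C) = { $, '-', 'e', 'y' }
  C → y: FIRST \ {ε} = { 'y' } — overlaps FOLLOW(C) on { 'y' }: CONFLICT
  C → E E E: FIRST \ {ε} = { '-', 'e', 'y' } — this is the only nullable alternative, skip

E: nullable alternative(s) E → ε; FOLLOW(E) = { $, '-', 'e', 'y' }
  E → ε: FIRST \ {ε} = { } — this is the only nullable alternative, skip
  E → y y id: FIRST \ {ε} = { 'y' } — overlaps FOLLOW(E) on { 'y' }: CONFLICT
  E → -: FIRST \ {ε} = { '-' } — overlaps FOLLOW(E) on { '-' }: CONFLICT
  E → e: FIRST \ {ε} = { 'e' } — overlaps FOLLOW(E) on { 'e' }: CONFLICT
  E → y C: FIRST \ {ε} = { 'y' } — overlaps FOLLOW(E) on { 'y' }: CONFLICT

So the grammar has 5 FIRST/FOLLOW conflicts (marked CONFLICT above).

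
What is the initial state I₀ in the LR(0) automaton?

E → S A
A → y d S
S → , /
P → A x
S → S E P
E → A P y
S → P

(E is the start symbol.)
First, augment the grammar with E' → E
I₀ = CLOSURE({ [E' → . E] }):
  [E' → . E] has the dot before E: add [E → . S A], [E → . A P y]
  [E → . S A] has the dot before S: add [S → . , /], [S → . S E P], [S → . P]
  [E → . A P y] has the dot before A: add [A → . y d S]
  [S → . P] has the dot before P: add [P → . A x]
No further items can be added.

I₀ = { [A → . y d S], [E → . A P y], [E → . S A], [E' → . E], [P → . A x], [S → . , /], [S → . P], [S → . S E P] }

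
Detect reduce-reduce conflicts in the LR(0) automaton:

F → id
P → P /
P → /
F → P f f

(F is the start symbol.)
A reduce-reduce conflict occurs when an LR(0) state has two complete items [A → α .] and [B → β .] — both call for a reduction, and with no lookahead the parser cannot choose between them.

Augment with F' → F and build the canonical LR(0) collection (I0 = CLOSURE({[F' → . F]}), then GOTO on every symbol after a dot until no new states appear). It has 8 states:
  I0: { [F → . P f f], [F → . id], [F' → . F], [P → . /], [P → . P /] }  — shift
  I1: { [P → / .] }  — reduce
  I2: { [F' → F .] }  — accept
  I3: { [F → P . f f], [P → P . /] }  — shift
  I4: { [F → id .] }  — reduce
  I5: { [P → P / .] }  — reduce
  I6: { [F → P f . f] }  — shift
  I7: { [F → P f f .] }  — reduce

No state contains more than one complete item.

Answer: No reduce-reduce conflicts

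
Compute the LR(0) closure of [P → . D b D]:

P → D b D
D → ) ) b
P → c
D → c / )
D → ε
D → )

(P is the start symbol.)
{ [D → . ) ) b], [D → . )], [D → . c / )], [D → .], [P → . D b D] }

To compute CLOSURE, for each item [A → α.Bβ] where B is a non-terminal, add [B → .γ] for all productions B → γ; repeat for the newly added items until nothing changes.

Start with: [P → . D b D]
  [P → . D b D] has the dot before D: add [D → . ) ) b], [D → . c / )], [D → .], [D → . )]
No further items can be added.

CLOSURE = { [D → . ) ) b], [D → . )], [D → . c / )], [D → .], [P → . D b D] }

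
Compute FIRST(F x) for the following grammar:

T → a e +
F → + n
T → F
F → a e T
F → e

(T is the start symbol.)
FIRST sets of the non-terminals involved (from the grammar, by fixed-point iteration):
  FIRST(F) = { '+', 'a', 'e' }

To compute FIRST(F x), process the symbols left to right:
Symbol F is a non-terminal. Add FIRST(F) \ {ε} = { '+', 'a', 'e' }
F is not nullable (ε ∉ FIRST(F)), so stop here.
FIRST(F x) = { '+', 'a', 'e' }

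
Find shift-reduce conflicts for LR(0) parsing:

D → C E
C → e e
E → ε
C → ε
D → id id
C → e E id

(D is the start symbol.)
A shift-reduce conflict occurs when an LR(0) state has both:
  - a complete (reduce) item [A → α .] (dot at the end), and
  - a shift item [B → β . c γ] (dot before a terminal).

Augment with D' → D and build the canonical LR(0) collection (I0 = CLOSURE({[D' → . D]}), then GOTO on every symbol after a dot until no new states appear). It has 10 states:
  I0: { [C → . e E id], [C → . e e], [C → .], [D → . C E], [D → . id id], [D' → . D] }  — shift, reduce
  I1: { [D → C . E], [E → .] }  — reduce
  I2: { [D' → D .] }  — accept
  I3: { [C → e . E id], [C → e . e], [E → .] }  — shift, reduce
  I4: { [D → id . id] }  — shift
  I5: { [D → id id .] }  — reduce
  I6: { [C → e E . id] }  — shift
  I7: { [C → e e .] }  — reduce
  I8: { [C → e E id .] }  — reduce
  I9: { [D → C E .] }  — reduce

I0 contains reduce item [C → .] and shift items [C → . e E id], [C → . e e], [D → . id id] — shift-reduce conflict.
I3 contains reduce item [E → .] and shift item [C → e . e] — shift-reduce conflict.

Answer: Yes — I0: [C → .] vs [C → . e E id]; I3: [E → .] vs [C → e . e]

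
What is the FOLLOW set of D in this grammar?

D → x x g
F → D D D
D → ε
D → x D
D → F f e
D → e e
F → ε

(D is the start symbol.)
{ $, 'e', 'f', 'x' }

D is the start symbol, so $ ∈ FOLLOW(D).
In F → D D D: D is followed by D D, add FIRST(D D) \ {ε} = { 'e', 'f', 'x' }
  D D is nullable, so also add FOLLOW(F)
In F → D D D: D is followed by D, add FIRST(D) \ {ε} = { 'e', 'f', 'x' }
  D is nullable, so also add FOLLOW(F)
In F → D D D: D is at the end, add FOLLOW(F)
In D → x D: D is at the end; this adds FOLLOW(D) to itself — nothing new

The FOLLOW sets referred to above (computed the same way, to a fixed point):
  FOLLOW(F) = { 'f' }

Taking the union: FOLLOW(D) = { $, 'e', 'f', 'x' }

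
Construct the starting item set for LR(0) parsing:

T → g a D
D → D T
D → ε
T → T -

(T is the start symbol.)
First, augment the grammar with T' → T
I₀ = CLOSURE({ [T' → . T] }):
  [T' → . T] has the dot before T: add [T → . g a D], [T → . T -]
No further items can be added.

I₀ = { [T → . T -], [T → . g a D], [T' → . T] }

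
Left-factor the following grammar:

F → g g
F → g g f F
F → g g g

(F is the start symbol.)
Left-factoring transforms A → αβ₁ | αβ₂ into A → αA' and A' → β₁ | β₂
(α is the longest common prefix among the alternatives). Repeat until
no nonterminal has two alternatives with a common prefix.

Round 1: F has alternatives sharing prefix 'g g'. Introduce F': F → g g F'
  Add: F' → ε
  Add: F' → f F
  Add: F' → g

No remaining common prefixes — done.

Resulting grammar:
F → g g F'
F' → ε
F' → f F
F' → g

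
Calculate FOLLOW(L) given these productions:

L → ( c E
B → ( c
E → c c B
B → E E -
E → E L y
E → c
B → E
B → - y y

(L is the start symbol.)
To compute FOLLOW(L), find every occurrence of L on a right-hand side N → α L β: add FIRST(β) \ {ε}, and if β is empty or nullable also add FOLLOW(N). Iterate to a fixed point.

L is the start symbol, so $ ∈ FOLLOW(L).
In E → E L y: L is followed by y, add FIRST(y) \ {ε} = { 'y' }

Taking the union: FOLLOW(L) = { $, 'y' }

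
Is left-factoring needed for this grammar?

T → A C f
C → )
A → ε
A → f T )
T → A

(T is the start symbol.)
Yes, T has productions with common prefix 'A'

Left-factoring is needed when two productions for the same non-terminal
share a common prefix on the right-hand side.

Productions for T:
  T → A C f
  T → A
Productions for A:
  A → ε
  A → f T )

Found common prefix 'A' in productions for T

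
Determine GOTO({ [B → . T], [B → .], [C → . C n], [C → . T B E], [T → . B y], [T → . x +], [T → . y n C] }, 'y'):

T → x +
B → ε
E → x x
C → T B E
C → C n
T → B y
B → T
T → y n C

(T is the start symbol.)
GOTO(I, 'y') = CLOSURE({ [A → αX.β] : [A → α.Xβ] ∈ I, X = 'y' })

Items with dot before 'y', with the dot advanced:
  [T → . y n C] → [T → y . n C]
Closure adds nothing (no advanced item has the dot before a non-terminal).

GOTO = { [T → y . n C] }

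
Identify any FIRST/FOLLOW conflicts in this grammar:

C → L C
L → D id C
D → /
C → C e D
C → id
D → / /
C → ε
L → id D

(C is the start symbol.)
A FIRST/FOLLOW conflict occurs when a non-terminal N has a nullable alternative N → β (β ⇒* ε) and another alternative N → α with FIRST(α) ∩ FOLLOW(N) ≠ ∅: on such a lookahead the parser cannot decide between expanding α and letting N vanish via β.

Nullable non-terminals: C.
FIRST sets used below: FIRST(L) = { '/', 'id' }, FIRST(C) = { '/', 'e', 'id', ε }

C: nullable alternative(s) C → ε; FOLLOW(C) = { $, '/', 'e', 'id' }
  C → L C: FIRST \ {ε} = { '/', 'id' } — overlaps FOLLOW(C) on { '/', 'id' }: CONFLICT
  C → C e D: FIRST \ {ε} = { '/', 'e', 'id' } — overlaps FOLLOW(C) on { '/', 'e', 'id' }: CONFLICT
  C → id: FIRST \ {ε} = { 'id' } — overlaps FOLLOW(C) on { 'id' }: CONFLICT
  C → ε: FIRST \ {ε} = { } — this is the only nullable alternative, skip

D, L have no nullable alternative, so no FIRST/FOLLOW check is needed there.

So the grammar has 3 FIRST/FOLLOW conflicts (marked CONFLICT above).

Answer: Yes. C → L C with FOLLOW(C) on { '/', 'id' }; C → C e D with FOLLOW(C) on { '/', 'e', 'id' }; C → id with FOLLOW(C) on { 'id' }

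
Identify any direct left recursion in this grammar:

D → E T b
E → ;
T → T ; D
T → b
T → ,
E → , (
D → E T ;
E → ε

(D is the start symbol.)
Yes, T is left-recursive

Direct left recursion occurs when N → N α for some non-terminal N (the right-hand side begins with the left-hand side itself).

D → E T b: starts with E
E → ;: starts with ';'
T → T ; D: LEFT RECURSIVE (starts with T)
T → b: starts with b
T → ,: starts with ','
E → , (: starts with ','
D → E T ;: starts with E
E → ε: starts with ε

The grammar has direct left recursion on: T.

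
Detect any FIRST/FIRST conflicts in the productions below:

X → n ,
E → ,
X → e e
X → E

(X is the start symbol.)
FIRST sets of the non-terminals at (or reachable through a nullable prefix from) the front of some alternative:
  FIRST(E) = { ',' }

Productions for X:
  X → n ,: FIRST = { 'n' }
  X → e e: FIRST = { 'e' }
  X → E: FIRST = { ',' }
E has only one production, so no FIRST/FIRST conflict is possible there.

All alternatives of each non-terminal have pairwise disjoint FIRST sets.

Answer: No FIRST/FIRST conflicts.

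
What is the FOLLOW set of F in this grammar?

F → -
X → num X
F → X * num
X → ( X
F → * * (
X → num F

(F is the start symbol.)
F is the start symbol, so $ ∈ FOLLOW(F).
In X → num F: F is at the end, add FOLLOW(X)

The FOLLOW sets referred to above (computed the same way, to a fixed point):
  FOLLOW(X) = { '*' }

Taking the union: FOLLOW(F) = { $, '*' }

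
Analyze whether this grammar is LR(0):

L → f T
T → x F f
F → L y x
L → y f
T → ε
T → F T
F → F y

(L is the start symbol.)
A grammar is LR(0) if no state in the canonical LR(0) collection has:
  - both a shift item (dot before a terminal) and a complete item (shift-reduce conflict), or
  - two or more complete items (reduce-reduce conflict; the accept item [L' → L .] counts as a complete item here).

Augment with L' → L and build the canonical LR(0) collection (I0 = CLOSURE({[L' → . L]}), then GOTO on every symbol after a dot until no new states appear). It has 16 states:
  I0: { [L → . f T], [L → . y f], [L' → . L] }  — shift
  I1: { [L' → L .] }  — accept
  I2: { [F → . F y], [F → . L y x], [L → . f T], [L → . y f], [L → f . T], [T → . F T], [T → . x F f], [T → .] }  — shift, reduce
  I3: { [L → y . f] }  — shift
  I4: { [L → y f .] }  — reduce
  I5: { [F → . F y], [F → . L y x], [F → F . y], [L → . f T], [L → . y f], [T → . F T], [T → . x F f], [T → .], [T → F . T] }  — shift, reduce
  I6: { [F → L . y x] }  — shift
  I7: { [L → f T .] }  — reduce
  I8: { [F → . F y], [F → . L y x], [L → . f T], [L → . y f], [T → x . F f] }  — shift
  I9: { [F → F . y], [T → x F . f] }  — shift
  I10: { [T → x F f .] }  — reduce
  I11: { [F → F y .] }  — reduce
  I12: { [F → L y . x] }  — shift
  I13: { [F → L y x .] }  — reduce
  I14: { [T → F T .] }  — reduce
  I15: { [F → F y .], [L → y . f] }  — shift, reduce

Conflict in state I2:
  Shift-reduce conflict between [T → .] and [L → . f T]
So the grammar is NOT LR(0).

Answer: No. Shift-reduce conflict between [T → .] and [L → . f T]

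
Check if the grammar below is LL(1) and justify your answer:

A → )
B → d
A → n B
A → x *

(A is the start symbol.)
A grammar is LL(1) if for each non-terminal N with multiple productions, the predict sets of those productions are pairwise disjoint, where PREDICT(N → α) = (FIRST(α) \ {ε}) ∪ (FOLLOW(N) if α ⇒* ε).

For A:
  PREDICT(A → ')') = { ')' }
  PREDICT(A → n B) = { 'n' }
  PREDICT(A → x '*') = { 'x' }
B has a single production, so nothing to check there.

All predict sets are disjoint. The grammar IS LL(1).

Answer: Yes, the grammar is LL(1).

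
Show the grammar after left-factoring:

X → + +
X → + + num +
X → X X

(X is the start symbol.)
X → + + X'
X' → ε
X' → num +
X → X X

Left-factoring transforms A → αβ₁ | αβ₂ into A → αA' and A' → β₁ | β₂
(α is the longest common prefix among the alternatives). Repeat until
no nonterminal has two alternatives with a common prefix.

Round 1: X has alternatives sharing prefix '+ +'. Introduce X': X → + + X'
  Add: X' → ε
  Add: X' → num +

No remaining common prefixes — done.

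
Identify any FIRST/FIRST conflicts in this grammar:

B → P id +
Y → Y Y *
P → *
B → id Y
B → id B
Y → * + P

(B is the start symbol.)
A FIRST/FIRST conflict occurs when two productions N → α and N → β for the same non-terminal have FIRST(α) ∩ FIRST(β) ≠ ∅ (with ε ∈ FIRST of a nullable right-hand side, so two nullable alternatives also conflict).

FIRST sets of the non-terminals at (or reachable through a nullable prefix from) the front of some alternative:
  FIRST(P) = { '*' }
  FIRST(Y) = { '*' }

Productions for B:
  B → P id +: FIRST = { '*' }
  B → id Y: FIRST = { 'id' }
  B → id B: FIRST = { 'id' }
Productions for Y:
  Y → Y Y *: FIRST = { '*' }
  Y → * + P: FIRST = { '*' }
P has only one production, so no FIRST/FIRST conflict is possible there.

Conflict for B: B → id Y and B → id B
  Overlap: { 'id' }
Conflict for Y: Y → Y Y * and Y → * + P
  Overlap: { '*' }

Answer: Yes. B → id Y / B → id B on { 'id' }; Y → Y Y '*' / Y → '*' '+' P on { '*' }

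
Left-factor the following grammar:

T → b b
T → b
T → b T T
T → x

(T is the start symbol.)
Left-factoring transforms A → αβ₁ | αβ₂ into A → αA' and A' → β₁ | β₂
(α is the longest common prefix among the alternatives). Repeat until
no nonterminal has two alternatives with a common prefix.

Round 1: T has alternatives sharing prefix 'b'. Introduce T': T → b T'
  Add: T' → b
  Add: T' → ε
  Add: T' → T T

No remaining common prefixes — done.

Resulting grammar:
T → b T'
T' → b
T' → ε
T' → T T
T → x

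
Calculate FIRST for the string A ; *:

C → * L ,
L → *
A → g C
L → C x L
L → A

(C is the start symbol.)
{ 'g' }

FIRST sets of the non-terminals involved (from the grammar, by fixed-point iteration):
  FIRST(A) = { 'g' }

To compute FIRST(A ; *), process the symbols left to right:
Symbol A is a non-terminal. Add FIRST(A) \ {ε} = { 'g' }
A is not nullable (ε ∉ FIRST(A)), so stop here.
FIRST(A ; *) = { 'g' }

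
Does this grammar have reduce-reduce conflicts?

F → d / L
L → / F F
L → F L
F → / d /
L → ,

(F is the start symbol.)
Augment with F' → F and build the canonical LR(0) collection (I0 = CLOSURE({[F' → . F]}), then GOTO on every symbol after a dot until no new states appear). It has 16 states:
  I0: { [F → . / d /], [F → . d / L], [F' → . F] }  — shift
  I1: { [F → / . d /] }  — shift
  I2: { [F' → F .] }  — accept
  I3: { [F → d . / L] }  — shift
  I4: { [F → . / d /], [F → . d / L], [F → d / . L], [L → . ,], [L → . / F F], [L → . F L] }  — shift
  I5: { [L → , .] }  — reduce
  I6: { [F → . / d /], [F → . d / L], [F → / . d /], [L → / . F F] }  — shift
  I7: { [F → . / d /], [F → . d / L], [L → . ,], [L → . / F F], [L → . F L], [L → F . L] }  — shift
  I8: { [F → d / L .] }  — reduce
  I9: { [L → F L .] }  — reduce
  I10: { [F → . / d /], [F → . d / L], [L → / F . F] }  — shift
  I11: { [F → / d . /], [F → d . / L] }  — shift
  I12: { [F → . / d /], [F → . d / L], [F → / d / .], [F → d / . L], [L → . ,], [L → . / F F], [L → . F L] }  — shift, reduce
  I13: { [L → / F F .] }  — reduce
  I14: { [F → / d . /] }  — shift
  I15: { [F → / d / .] }  — reduce

No state contains more than one complete item.

Answer: No reduce-reduce conflicts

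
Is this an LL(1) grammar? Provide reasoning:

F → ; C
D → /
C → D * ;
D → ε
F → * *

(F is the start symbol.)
A grammar is LL(1) if for each non-terminal N with multiple productions, the predict sets of those productions are pairwise disjoint, where PREDICT(N → α) = (FIRST(α) \ {ε}) ∪ (FOLLOW(N) if α ⇒* ε).

Relevant sets:
  FOLLOW(D) = { '*' }

For F:
  PREDICT(F → ';' C) = { ';' }
  PREDICT(F → '*' '*') = { '*' }
For D:
  PREDICT(D → '/') = { '/' }
  PREDICT(D → ε) = { '*' }
C has a single production, so nothing to check there.

All predict sets are disjoint. The grammar IS LL(1).

Answer: Yes, the grammar is LL(1).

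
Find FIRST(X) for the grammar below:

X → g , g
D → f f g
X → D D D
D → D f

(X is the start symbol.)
{ 'f', 'g' }

To compute FIRST(X), examine every production with X on the left-hand side, reading each right-hand side left to right until a non-nullable symbol is reached.

FIRST sets of the other non-terminals involved (by the same procedure, iterated to a fixed point):
  FIRST(D) = { 'f' }

From X → g , g:
  - g is a terminal: add 'g' and stop
From X → D D D:
  - D is a non-terminal: add FIRST(D) \ {ε} = { 'f' }
    D is not nullable, so stop

Collecting: FIRST(X) = { 'f', 'g' }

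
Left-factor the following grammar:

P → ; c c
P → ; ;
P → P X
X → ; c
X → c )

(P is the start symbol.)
Left-factoring transforms A → αβ₁ | αβ₂ into A → αA' and A' → β₁ | β₂
(α is the longest common prefix among the alternatives). Repeat until
no nonterminal has two alternatives with a common prefix.

Round 1: P has alternatives sharing prefix ';'. Introduce P': P → ; P'
  Add: P' → c c
  Add: P' → ;

No remaining common prefixes — done.

Resulting grammar:
P → ; P'
P' → c c
P' → ;
P → P X
X → ; c
X → c )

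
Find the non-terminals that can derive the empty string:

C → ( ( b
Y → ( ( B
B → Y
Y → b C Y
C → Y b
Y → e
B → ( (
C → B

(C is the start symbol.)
None

A non-terminal is nullable if it can derive ε (the empty string): either it has an ε-production, or it has a production whose right-hand side consists entirely of nullable non-terminals.

There are no ε-productions, so no non-terminal can derive ε.
No non-terminals are nullable.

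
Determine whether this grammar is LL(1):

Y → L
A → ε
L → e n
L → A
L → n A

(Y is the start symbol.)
A grammar is LL(1) if for each non-terminal N with multiple productions, the predict sets of those productions are pairwise disjoint, where PREDICT(N → α) = (FIRST(α) \ {ε}) ∪ (FOLLOW(N) if α ⇒* ε).

Relevant sets:
  FIRST(A) = { ε }
  FOLLOW(L) = { $ }

For L:
  PREDICT(L → e n) = { 'e' }
  PREDICT(L → A) = { $ }
  PREDICT(L → n A) = { 'n' }
Y, A have a single production, so nothing to check there.

All predict sets are disjoint. The grammar IS LL(1).

Answer: Yes, the grammar is LL(1).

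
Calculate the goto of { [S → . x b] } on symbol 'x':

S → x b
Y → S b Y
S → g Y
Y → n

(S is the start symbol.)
GOTO(I, 'x') = CLOSURE({ [A → αX.β] : [A → α.Xβ] ∈ I, X = 'x' })

Items with dot before 'x', with the dot advanced:
  [S → . x b] → [S → x . b]
Closure adds nothing (no advanced item has the dot before a non-terminal).

GOTO = { [S → x . b] }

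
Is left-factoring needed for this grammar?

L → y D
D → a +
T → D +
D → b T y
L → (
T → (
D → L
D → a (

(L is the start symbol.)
Yes, D has productions with common prefix 'a'

Left-factoring is needed when two productions for the same non-terminal
share a common prefix on the right-hand side.

Productions for L:
  L → y D
  L → (
Productions for D:
  D → a +
  D → b T y
  D → L
  D → a (
Productions for T:
  T → D +
  T → (

Found common prefix 'a' in productions for D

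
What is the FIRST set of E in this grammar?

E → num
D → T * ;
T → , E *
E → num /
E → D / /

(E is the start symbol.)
{ ',', 'num' }

To compute FIRST(E), examine every production with E on the left-hand side, reading each right-hand side left to right until a non-nullable symbol is reached.

FIRST sets of the other non-terminals involved (by the same procedure, iterated to a fixed point):
  FIRST(D) = { ',' }

From E → num:
  - num is a terminal: add 'num' and stop
From E → num /:
  - num is a terminal: add 'num' and stop
From E → D / /:
  - D is a non-terminal: add FIRST(D) \ {ε} = { ',' }
    D is not nullable, so stop

Collecting: FIRST(E) = { ',', 'num' }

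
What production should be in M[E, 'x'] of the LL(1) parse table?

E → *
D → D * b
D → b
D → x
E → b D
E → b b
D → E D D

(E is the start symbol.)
To find M[E, 'x'], we find productions for E where 'x' is in the predict set (PREDICT(N → α) = (FIRST(α) \ {ε}) ∪ (FOLLOW(N) if α ⇒* ε)).

E → *: PREDICT = { '*' }
E → b D: PREDICT = { 'b' }
E → b b: PREDICT = { 'b' }

M[E, 'x'] is empty (no production applies)

Answer: Empty (error entry)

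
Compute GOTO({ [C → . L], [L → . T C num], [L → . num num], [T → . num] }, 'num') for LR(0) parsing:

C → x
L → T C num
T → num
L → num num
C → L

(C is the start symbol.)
GOTO(I, 'num') = CLOSURE({ [A → αX.β] : [A → α.Xβ] ∈ I, X = 'num' })

Items with dot before 'num', with the dot advanced:
  [L → . num num] → [L → num . num]
  [T → . num] → [T → num .]
Closure adds nothing (no advanced item has the dot before a non-terminal).

GOTO = { [L → num . num], [T → num .] }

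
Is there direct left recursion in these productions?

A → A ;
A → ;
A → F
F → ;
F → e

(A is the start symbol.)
Yes, A is left-recursive

A → A ;: LEFT RECURSIVE (starts with A)
A → ;: starts with ';'
A → F: starts with F
F → ;: starts with ';'
F → e: starts with e

The grammar has direct left recursion on: A.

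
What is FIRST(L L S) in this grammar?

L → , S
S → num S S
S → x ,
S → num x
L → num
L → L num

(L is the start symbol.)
{ ',', 'num' }

FIRST sets of the non-terminals involved (from the grammar, by fixed-point iteration):
  FIRST(L) = { ',', 'num' }

To compute FIRST(L L S), process the symbols left to right:
Symbol L is a non-terminal. Add FIRST(L) \ {ε} = { ',', 'num' }
L is not nullable (ε ∉ FIRST(L)), so stop here.
FIRST(L L S) = { ',', 'num' }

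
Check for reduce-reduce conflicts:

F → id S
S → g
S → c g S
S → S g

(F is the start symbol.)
No reduce-reduce conflicts

A reduce-reduce conflict occurs when an LR(0) state has two complete items [A → α .] and [B → β .] — both call for a reduction, and with no lookahead the parser cannot choose between them.

Augment with F' → F and build the canonical LR(0) collection (I0 = CLOSURE({[F' → . F]}), then GOTO on every symbol after a dot until no new states appear). It has 9 states:
  I0: { [F → . id S], [F' → . F] }  — shift
  I1: { [F' → F .] }  — accept
  I2: { [F → id . S], [S → . S g], [S → . c g S], [S → . g] }  — shift
  I3: { [F → id S .], [S → S . g] }  — shift, reduce
  I4: { [S → c . g S] }  — shift
  I5: { [S → g .] }  — reduce
  I6: { [S → . S g], [S → . c g S], [S → . g], [S → c g . S] }  — shift
  I7: { [S → S . g], [S → c g S .] }  — shift, reduce
  I8: { [S → S g .] }  — reduce

No state contains more than one complete item.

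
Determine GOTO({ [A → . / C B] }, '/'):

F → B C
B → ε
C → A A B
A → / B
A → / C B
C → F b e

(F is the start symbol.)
GOTO(I, '/') = CLOSURE({ [A → αX.β] : [A → α.Xβ] ∈ I, X = '/' })

Items with dot before '/', with the dot advanced:
  [A → . / C B] → [A → / . C B]
Closure of the advanced items:
  [A → / . C B] has the dot before C: add [C → . A A B], [C → . F b e]
  [C → . A A B] has the dot before A: add [A → . / B], [A → . / C B]
  [C → . F b e] has the dot before F: add [F → . B C]
  [F → . B C] has the dot before B: add [B → .]

GOTO = { [A → . / B], [A → . / C B], [A → / . C B], [B → .], [C → . A A B], [C → . F b e], [F → . B C] }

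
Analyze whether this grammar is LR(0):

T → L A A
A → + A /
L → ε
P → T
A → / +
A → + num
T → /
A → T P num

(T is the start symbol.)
No. Shift-reduce conflict between [L → .] and [T → . /]

A grammar is LR(0) if no state in the canonical LR(0) collection has:
  - both a shift item (dot before a terminal) and a complete item (shift-reduce conflict), or
  - two or more complete items (reduce-reduce conflict; the accept item [T' → T .] counts as a complete item here).

Augment with T' → T and build the canonical LR(0) collection (I0 = CLOSURE({[T' → . T]}), then GOTO on every symbol after a dot until no new states appear). It has 16 states:
  I0: { [L → .], [T → . /], [T → . L A A], [T' → . T] }  — shift, reduce
  I1: { [T → / .] }  — reduce
  I2: { [A → . + A /], [A → . + num], [A → . / +], [A → . T P num], [L → .], [T → . /], [T → . L A A], [T → L . A A] }  — shift, reduce
  I3: { [T' → T .] }  — accept
  I4: { [A → + . A /], [A → + . num], [A → . + A /], [A → . + num], [A → . / +], [A → . T P num], [L → .], [T → . /], [T → . L A A] }  — shift, reduce
  I5: { [A → / . +], [T → / .] }  — shift, reduce
  I6: { [A → . + A /], [A → . + num], [A → . / +], [A → . T P num], [L → .], [T → . /], [T → . L A A], [T → L A . A] }  — shift, reduce
  I7: { [A → T . P num], [L → .], [P → . T], [T → . /], [T → . L A A] }  — shift, reduce
  I8: { [A → T P . num] }  — shift
  I9: { [P → T .] }  — reduce
  I10: { [A → T P num .] }  — reduce
  I11: { [T → L A A .] }  — reduce
  I12: { [A → / + .] }  — reduce
  I13: { [A → + A . /] }  — shift
  I14: { [A → + num .] }  — reduce
  I15: { [A → + A / .] }  — reduce

Conflict in state I0:
  Shift-reduce conflict between [L → .] and [T → . /]
So the grammar is NOT LR(0).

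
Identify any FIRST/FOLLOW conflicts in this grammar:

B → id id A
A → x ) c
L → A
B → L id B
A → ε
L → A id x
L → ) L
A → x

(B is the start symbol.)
A FIRST/FOLLOW conflict occurs when a non-terminal N has a nullable alternative N → β (β ⇒* ε) and another alternative N → α with FIRST(α) ∩ FOLLOW(N) ≠ ∅: on such a lookahead the parser cannot decide between expanding α and letting N vanish via β.

Nullable non-terminals: A, L.
FIRST sets used below: FIRST(A) = { 'x', ε }

A: nullable alternative(s) A → ε; FOLLOW(A) = { $, 'id' }
  A → x ) c: FIRST \ {ε} = { 'x' } — disjoint from FOLLOW(A)
  A → ε: FIRST \ {ε} = { } — this is the only nullable alternative, skip
  A → x: FIRST \ {ε} = { 'x' } — disjoint from FOLLOW(A)

L: nullable alternative(s) L → A; FOLLOW(L) = { 'id' }
  L → A: FIRST \ {ε} = { 'x' } — this is the only nullable alternative, skip
  L → A id x: FIRST \ {ε} = { 'id', 'x' } — overlaps FOLLOW(L) on { 'id' }: CONFLICT
  L → ) L: FIRST \ {ε} = { ')' } — disjoint from FOLLOW(L)

B has no nullable alternative, so no FIRST/FOLLOW check is needed there.

So the grammar has 1 FIRST/FOLLOW conflict (marked CONFLICT above).

Answer: Yes. L → A id x with FOLLOW(L) on { 'id' }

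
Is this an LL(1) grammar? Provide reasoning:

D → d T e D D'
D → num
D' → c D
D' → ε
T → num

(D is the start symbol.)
No. Predict set conflict for D': { 'c' }

Relevant sets:
  FOLLOW(D') = { $, 'c' }

For D:
  PREDICT(D → d T e D D') = { 'd' }
  PREDICT(D → num) = { 'num' }
For D':
  PREDICT(D' → c D) = { 'c' }
  PREDICT(D' → ε) = { $, 'c' }
T has a single production, so nothing to check there.

Conflict found: Predict set conflict for D': { 'c' }
The grammar is NOT LL(1).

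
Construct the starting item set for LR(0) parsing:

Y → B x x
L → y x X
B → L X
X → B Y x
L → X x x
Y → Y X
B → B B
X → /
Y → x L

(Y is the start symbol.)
First, augment the grammar with Y' → Y
I₀ = CLOSURE({ [Y' → . Y] }):
  [Y' → . Y] has the dot before Y: add [Y → . B x x], [Y → . Y X], [Y → . x L]
  [Y → . B x x] has the dot before B: add [B → . L X], [B → . B B]
  [B → . L X] has the dot before L: add [L → . y x X], [L → . X x x]
  [L → . X x x] has the dot before X: add [X → . B Y x], [X → . /]
No further items can be added.

I₀ = { [B → . B B], [B → . L X], [L → . X x x], [L → . y x X], [X → . /], [X → . B Y x], [Y → . B x x], [Y → . Y X], [Y → . x L], [Y' → . Y] }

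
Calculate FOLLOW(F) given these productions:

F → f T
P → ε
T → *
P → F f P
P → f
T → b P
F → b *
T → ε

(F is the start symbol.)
{ $, 'f' }

To compute FOLLOW(F), find every occurrence of F on a right-hand side N → α F β: add FIRST(β) \ {ε}, and if β is empty or nullable also add FOLLOW(N). Iterate to a fixed point.

F is the start symbol, so $ ∈ FOLLOW(F).
In P → F f P: F is followed by f P, add FIRST(f P) \ {ε} = { 'f' }

Taking the union: FOLLOW(F) = { $, 'f' }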